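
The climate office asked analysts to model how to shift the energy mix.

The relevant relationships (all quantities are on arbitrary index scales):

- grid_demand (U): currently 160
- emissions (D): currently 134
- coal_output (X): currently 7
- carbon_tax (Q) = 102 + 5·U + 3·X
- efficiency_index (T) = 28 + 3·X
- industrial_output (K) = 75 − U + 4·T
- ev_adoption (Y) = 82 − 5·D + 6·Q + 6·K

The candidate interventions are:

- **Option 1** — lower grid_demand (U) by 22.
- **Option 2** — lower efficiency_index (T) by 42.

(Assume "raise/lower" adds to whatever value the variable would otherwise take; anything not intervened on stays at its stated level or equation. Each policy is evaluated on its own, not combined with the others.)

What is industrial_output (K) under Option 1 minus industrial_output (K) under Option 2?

Option 1 (U − 22):
  U = 160 − 22 = 138
  X = 7
  T = 28 + 3·7 = 49
  K = 75 − 138 + 4·49 = 133
Option 2 (T − 42):
  U = 160
  X = 7
  T = 28 + 3·7 (−42 from intervention) = 7
  K = 75 − 160 + 4·7 = -57
K: 133 − (-57) = 190

190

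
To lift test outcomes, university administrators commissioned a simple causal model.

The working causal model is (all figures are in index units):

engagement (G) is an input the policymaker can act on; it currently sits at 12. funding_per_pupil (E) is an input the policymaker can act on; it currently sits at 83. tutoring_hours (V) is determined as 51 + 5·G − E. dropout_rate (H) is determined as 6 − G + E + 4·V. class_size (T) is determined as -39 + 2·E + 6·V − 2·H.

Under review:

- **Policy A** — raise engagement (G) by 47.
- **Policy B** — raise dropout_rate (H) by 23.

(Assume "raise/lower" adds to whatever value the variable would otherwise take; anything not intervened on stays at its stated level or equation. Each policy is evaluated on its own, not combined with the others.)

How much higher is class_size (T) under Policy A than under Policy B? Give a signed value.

-330

Policy A (G + 47):
  G = 12 + 47 = 59
  E = 83
  V = 51 + 5·59 − 83 = 263
  H = 6 − 59 + 83 + 4·263 = 1082
  T = -39 + 2·83 + 6·263 − 2·1082 = -459
Policy B (H + 23):
  G = 12
  E = 83
  V = 51 + 5·12 − 83 = 28
  H = 6 − 12 + 83 + 4·28 (+23 from intervention) = 212
  T = -39 + 2·83 + 6·28 − 2·212 = -129
T: -459 − (-129) = -330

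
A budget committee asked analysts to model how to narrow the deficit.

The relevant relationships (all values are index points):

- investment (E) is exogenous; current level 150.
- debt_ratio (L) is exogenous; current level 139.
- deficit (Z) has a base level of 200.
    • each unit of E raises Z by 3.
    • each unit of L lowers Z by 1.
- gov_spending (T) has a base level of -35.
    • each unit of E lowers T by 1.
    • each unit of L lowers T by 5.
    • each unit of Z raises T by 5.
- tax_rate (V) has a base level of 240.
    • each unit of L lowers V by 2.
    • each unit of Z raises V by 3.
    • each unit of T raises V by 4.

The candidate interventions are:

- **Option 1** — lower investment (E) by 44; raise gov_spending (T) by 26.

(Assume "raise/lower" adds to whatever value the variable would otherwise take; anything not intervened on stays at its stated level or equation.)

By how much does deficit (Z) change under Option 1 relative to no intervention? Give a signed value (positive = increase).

Baseline:
  E = 150
  L = 139
  Z = 200 + 3·150 − 139 = 511
Option 1 (E − 44, T + 26):
  E = 150 − 44 = 106
  L = 139
  Z = 200 + 3·106 − 139 = 379
Change in Z: 379 − 511 = -132

-132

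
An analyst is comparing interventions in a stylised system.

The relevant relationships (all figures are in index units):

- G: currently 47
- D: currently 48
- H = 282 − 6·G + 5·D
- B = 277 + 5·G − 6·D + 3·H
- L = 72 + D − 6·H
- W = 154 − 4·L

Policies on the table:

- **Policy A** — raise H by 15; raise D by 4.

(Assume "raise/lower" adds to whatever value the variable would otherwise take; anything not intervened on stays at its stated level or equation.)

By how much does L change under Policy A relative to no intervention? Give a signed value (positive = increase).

Baseline:
  G = 47
  D = 48
  H = 282 − 6·47 + 5·48 = 240
  L = 72 + 48 − 6·240 = -1320
Policy A (H + 15, D + 4):
  G = 47
  D = 48 + 4 = 52
  H = 282 − 6·47 + 5·52 (+15 from intervention) = 275
  L = 72 + 52 − 6·275 = -1526
Change in L: -1526 − (-1320) = -206

-206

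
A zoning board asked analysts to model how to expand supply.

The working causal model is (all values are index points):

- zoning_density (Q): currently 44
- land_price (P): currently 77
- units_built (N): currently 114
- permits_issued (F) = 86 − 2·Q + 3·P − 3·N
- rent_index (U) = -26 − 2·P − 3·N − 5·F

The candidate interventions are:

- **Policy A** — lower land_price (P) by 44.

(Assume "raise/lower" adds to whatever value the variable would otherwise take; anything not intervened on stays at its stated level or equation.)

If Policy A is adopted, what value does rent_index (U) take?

791

Policy A (P − 44):
  Q = 44
  P = 77 − 44 = 33
  N = 114
  F = 86 − 2·44 + 3·33 − 3·114 = -245
  U = -26 − 2·33 − 3·114 − 5·(-245) = 791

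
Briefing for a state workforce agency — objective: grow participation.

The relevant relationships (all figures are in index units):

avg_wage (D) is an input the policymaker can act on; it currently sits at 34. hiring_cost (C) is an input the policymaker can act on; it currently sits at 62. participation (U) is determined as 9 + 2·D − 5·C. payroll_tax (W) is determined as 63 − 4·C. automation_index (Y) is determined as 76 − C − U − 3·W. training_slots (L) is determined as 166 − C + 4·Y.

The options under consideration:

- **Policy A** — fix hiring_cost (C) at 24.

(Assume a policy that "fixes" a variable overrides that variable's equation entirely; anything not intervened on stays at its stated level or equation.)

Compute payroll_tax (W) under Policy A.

-33

Policy A (C := 24):
  C = 24
  W = 63 − 4·24 = -33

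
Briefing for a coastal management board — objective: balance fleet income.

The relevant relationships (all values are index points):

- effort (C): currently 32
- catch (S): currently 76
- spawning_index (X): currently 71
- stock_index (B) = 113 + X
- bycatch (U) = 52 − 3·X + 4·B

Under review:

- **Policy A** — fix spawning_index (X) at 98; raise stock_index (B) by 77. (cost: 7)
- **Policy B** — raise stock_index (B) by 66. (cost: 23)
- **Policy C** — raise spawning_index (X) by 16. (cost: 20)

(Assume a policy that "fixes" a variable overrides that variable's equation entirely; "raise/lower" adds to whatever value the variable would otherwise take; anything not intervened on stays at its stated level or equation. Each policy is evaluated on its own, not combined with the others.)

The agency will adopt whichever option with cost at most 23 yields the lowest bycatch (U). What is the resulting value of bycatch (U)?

Policy A (X := 98, B + 77):
  X = 98
  B = 113 + 98 (+77 from intervention) = 288
  U = 52 − 3·98 + 4·288 = 910
Policy B (B + 66):
  X = 71
  B = 113 + 71 (+66 from intervention) = 250
  U = 52 − 3·71 + 4·250 = 839
Policy C (X + 16):
  X = 71 + 16 = 87
  B = 113 + 87 = 200
  U = 52 − 3·87 + 4·200 = 591
Comparing — Policy A: U=910, Policy B: U=839, Policy C: U=591. Lowest is 591 (Policy C).

591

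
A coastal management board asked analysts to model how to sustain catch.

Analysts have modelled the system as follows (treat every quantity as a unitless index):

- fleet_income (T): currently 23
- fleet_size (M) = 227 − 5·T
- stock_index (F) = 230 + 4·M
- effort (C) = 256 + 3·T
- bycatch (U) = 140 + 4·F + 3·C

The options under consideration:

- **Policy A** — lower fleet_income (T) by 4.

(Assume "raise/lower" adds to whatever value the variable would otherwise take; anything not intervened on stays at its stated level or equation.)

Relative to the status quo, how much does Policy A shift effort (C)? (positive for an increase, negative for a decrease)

-12

Baseline:
  T = 23
  C = 256 + 3·23 = 325
Policy A (T − 4):
  T = 23 − 4 = 19
  C = 256 + 3·19 = 313
Change in C: 313 − 325 = -12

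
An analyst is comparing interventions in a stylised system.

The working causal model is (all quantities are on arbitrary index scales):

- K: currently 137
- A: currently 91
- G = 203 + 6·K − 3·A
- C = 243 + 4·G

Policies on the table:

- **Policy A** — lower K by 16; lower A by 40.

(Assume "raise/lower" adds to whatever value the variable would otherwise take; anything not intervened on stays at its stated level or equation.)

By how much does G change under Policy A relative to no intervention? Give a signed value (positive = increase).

Baseline:
  K = 137
  A = 91
  G = 203 + 6·137 − 3·91 = 752
Policy A (K − 16, A − 40):
  K = 137 − 16 = 121
  A = 91 − 40 = 51
  G = 203 + 6·121 − 3·51 = 776
Change in G: 776 − 752 = 24

24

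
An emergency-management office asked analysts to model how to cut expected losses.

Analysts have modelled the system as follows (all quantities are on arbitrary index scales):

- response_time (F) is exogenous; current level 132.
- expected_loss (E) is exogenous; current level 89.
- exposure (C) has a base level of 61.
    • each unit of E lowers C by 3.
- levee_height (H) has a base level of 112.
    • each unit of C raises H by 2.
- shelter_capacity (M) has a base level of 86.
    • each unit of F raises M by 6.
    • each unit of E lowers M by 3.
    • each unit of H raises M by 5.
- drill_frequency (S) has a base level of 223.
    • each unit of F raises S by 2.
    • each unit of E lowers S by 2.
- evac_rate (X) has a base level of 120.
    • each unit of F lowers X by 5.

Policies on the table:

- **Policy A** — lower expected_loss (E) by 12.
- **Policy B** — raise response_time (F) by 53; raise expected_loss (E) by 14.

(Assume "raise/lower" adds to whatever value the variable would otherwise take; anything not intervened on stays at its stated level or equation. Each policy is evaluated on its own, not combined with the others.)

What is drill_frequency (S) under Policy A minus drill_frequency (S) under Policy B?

-54

Policy A (E − 12):
  F = 132
  E = 89 − 12 = 77
  S = 223 + 2·132 − 2·77 = 333
Policy B (F + 53, E + 14):
  F = 132 + 53 = 185
  E = 89 + 14 = 103
  S = 223 + 2·185 − 2·103 = 387
S: 333 − 387 = -54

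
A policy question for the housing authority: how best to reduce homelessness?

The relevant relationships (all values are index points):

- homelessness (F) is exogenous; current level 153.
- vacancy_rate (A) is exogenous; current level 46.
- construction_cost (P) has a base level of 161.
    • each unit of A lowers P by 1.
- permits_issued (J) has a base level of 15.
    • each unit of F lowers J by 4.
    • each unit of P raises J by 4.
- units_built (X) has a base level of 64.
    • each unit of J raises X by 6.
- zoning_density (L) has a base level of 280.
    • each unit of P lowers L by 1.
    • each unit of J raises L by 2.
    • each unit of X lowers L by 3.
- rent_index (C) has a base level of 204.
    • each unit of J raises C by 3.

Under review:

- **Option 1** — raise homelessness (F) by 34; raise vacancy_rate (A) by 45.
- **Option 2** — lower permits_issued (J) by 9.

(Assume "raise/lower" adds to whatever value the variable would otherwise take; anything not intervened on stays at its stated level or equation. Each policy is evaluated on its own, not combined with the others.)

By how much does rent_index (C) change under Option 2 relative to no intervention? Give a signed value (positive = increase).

Baseline:
  F = 153
  A = 46
  P = 161 − 46 = 115
  J = 15 − 4·153 + 4·115 = -137
  C = 204 + 3·(-137) = -207
Option 2 (J − 9):
  F = 153
  A = 46
  P = 161 − 46 = 115
  J = 15 − 4·153 + 4·115 (−9 from intervention) = -146
  C = 204 + 3·(-146) = -234
Change in C: -234 − (-207) = -27

-27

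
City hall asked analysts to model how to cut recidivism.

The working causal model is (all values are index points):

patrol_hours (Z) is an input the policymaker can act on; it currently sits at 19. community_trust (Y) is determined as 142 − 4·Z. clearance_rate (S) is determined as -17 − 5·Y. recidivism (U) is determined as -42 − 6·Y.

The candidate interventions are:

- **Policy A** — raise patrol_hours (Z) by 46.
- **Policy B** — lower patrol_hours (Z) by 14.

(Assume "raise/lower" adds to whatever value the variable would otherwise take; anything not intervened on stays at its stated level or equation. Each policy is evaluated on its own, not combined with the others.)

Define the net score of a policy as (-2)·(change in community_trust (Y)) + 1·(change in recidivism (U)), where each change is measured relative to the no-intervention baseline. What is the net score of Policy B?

-448

Baseline:
  Z = 19
  Y = 142 − 4·19 = 66
  U = -42 − 6·66 = -438
Policy B (Z − 14):
  Z = 19 − 14 = 5
  Y = 142 − 4·5 = 122
  U = -42 − 6·122 = -774
ΔY = 122 − 66 = 56; ΔU = -774 − (-438) = -336
Score = (-2)·56 + 1·(-336) = -448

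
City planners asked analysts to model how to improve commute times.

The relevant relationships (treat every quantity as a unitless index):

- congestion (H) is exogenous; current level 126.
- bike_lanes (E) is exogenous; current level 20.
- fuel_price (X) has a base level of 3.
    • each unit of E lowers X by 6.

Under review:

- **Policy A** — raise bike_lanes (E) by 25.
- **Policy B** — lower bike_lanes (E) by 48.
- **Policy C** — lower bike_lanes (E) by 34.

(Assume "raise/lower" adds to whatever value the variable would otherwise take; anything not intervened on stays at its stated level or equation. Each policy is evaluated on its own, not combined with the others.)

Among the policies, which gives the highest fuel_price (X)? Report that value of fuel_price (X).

Policy A (E + 25):
  E = 20 + 25 = 45
  X = 3 − 6·45 = -267
Policy B (E − 48):
  E = 20 − 48 = -28
  X = 3 − 6·(-28) = 171
Policy C (E − 34):
  E = 20 − 34 = -14
  X = 3 − 6·(-14) = 87
Comparing — Policy A: X=-267, Policy B: X=171, Policy C: X=87. Highest is 171 (Policy B).

171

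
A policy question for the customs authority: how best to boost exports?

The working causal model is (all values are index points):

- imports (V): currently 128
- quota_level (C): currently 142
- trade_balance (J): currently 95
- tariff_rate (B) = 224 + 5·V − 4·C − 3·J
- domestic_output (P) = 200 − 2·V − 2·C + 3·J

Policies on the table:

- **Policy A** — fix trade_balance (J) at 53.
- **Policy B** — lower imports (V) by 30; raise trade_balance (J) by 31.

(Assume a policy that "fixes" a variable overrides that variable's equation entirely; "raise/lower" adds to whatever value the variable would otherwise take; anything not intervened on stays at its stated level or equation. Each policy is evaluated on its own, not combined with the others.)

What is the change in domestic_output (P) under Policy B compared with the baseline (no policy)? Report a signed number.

153

Baseline:
  V = 128
  C = 142
  J = 95
  P = 200 − 2·128 − 2·142 + 3·95 = -55
Policy B (V − 30, J + 31):
  V = 128 − 30 = 98
  C = 142
  J = 95 + 31 = 126
  P = 200 − 2·98 − 2·142 + 3·126 = 98
Change in P: 98 − (-55) = 153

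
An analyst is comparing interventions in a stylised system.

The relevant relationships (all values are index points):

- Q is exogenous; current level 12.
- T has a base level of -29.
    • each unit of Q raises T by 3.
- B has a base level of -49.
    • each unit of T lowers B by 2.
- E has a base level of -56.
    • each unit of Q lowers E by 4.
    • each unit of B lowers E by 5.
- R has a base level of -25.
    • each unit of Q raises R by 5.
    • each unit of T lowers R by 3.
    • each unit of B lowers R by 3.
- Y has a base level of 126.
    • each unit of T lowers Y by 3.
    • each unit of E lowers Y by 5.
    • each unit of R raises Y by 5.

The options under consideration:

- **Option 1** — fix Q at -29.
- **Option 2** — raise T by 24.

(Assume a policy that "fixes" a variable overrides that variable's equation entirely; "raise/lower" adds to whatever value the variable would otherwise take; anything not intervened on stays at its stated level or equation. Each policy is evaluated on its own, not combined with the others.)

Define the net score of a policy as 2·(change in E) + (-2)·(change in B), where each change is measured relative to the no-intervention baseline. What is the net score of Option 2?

Baseline:
  Q = 12
  T = -29 + 3·12 = 7
  B = -49 − 2·7 = -63
  E = -56 − 4·12 − 5·(-63) = 211
Option 2 (T + 24):
  Q = 12
  T = -29 + 3·12 (+24 from intervention) = 31
  B = -49 − 2·31 = -111
  E = -56 − 4·12 − 5·(-111) = 451
ΔE = 451 − 211 = 240; ΔB = -111 − (-63) = -48
Score = 2·240 + (-2)·(-48) = 576

576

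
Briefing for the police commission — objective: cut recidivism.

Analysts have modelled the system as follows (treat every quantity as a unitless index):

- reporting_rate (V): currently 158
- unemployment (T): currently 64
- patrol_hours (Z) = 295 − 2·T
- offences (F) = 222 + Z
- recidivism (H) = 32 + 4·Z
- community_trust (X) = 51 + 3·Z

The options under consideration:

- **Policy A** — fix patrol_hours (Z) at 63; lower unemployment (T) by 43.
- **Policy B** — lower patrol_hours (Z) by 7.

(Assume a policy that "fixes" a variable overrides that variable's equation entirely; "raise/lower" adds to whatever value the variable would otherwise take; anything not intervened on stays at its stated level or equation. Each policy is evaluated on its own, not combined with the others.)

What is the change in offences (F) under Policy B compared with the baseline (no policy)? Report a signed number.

Baseline:
  T = 64
  Z = 295 − 2·64 = 167
  F = 222 + 167 = 389
Policy B (Z − 7):
  T = 64
  Z = 295 − 2·64 (−7 from intervention) = 160
  F = 222 + 160 = 382
Change in F: 382 − 389 = -7

-7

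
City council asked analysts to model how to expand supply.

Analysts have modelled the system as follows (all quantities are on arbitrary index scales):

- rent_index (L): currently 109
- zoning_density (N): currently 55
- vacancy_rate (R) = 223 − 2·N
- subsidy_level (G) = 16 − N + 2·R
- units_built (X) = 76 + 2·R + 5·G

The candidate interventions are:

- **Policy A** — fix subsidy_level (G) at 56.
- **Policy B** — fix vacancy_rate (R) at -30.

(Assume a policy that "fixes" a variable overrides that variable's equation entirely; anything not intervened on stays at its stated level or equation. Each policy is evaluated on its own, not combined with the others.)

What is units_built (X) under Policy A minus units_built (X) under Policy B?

1061

Policy A (G := 56):
  N = 55
  R = 223 − 2·55 = 113
  G = 56
  X = 76 + 2·113 + 5·56 = 582
Policy B (R := -30):
  N = 55
  R = -30
  G = 16 − 55 + 2·(-30) = -99
  X = 76 + 2·(-30) + 5·(-99) = -479
X: 582 − (-479) = 1061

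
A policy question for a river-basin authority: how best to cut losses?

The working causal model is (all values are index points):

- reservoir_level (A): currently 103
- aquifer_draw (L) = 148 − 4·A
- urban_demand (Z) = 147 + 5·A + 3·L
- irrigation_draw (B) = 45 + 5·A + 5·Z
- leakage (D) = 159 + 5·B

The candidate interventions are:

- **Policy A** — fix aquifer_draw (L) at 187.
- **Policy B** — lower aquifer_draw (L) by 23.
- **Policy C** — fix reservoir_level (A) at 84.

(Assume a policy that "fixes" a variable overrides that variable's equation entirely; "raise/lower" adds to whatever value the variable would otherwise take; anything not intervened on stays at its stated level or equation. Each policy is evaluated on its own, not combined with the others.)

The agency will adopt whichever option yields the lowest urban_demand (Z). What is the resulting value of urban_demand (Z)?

Policy A (L := 187):
  A = 103
  L = 187
  Z = 147 + 5·103 + 3·187 = 1223
Policy B (L − 23):
  A = 103
  L = 148 − 4·103 (−23 from intervention) = -287
  Z = 147 + 5·103 + 3·(-287) = -199
Policy C (A := 84):
  A = 84
  L = 148 − 4·84 = -188
  Z = 147 + 5·84 + 3·(-188) = 3
Comparing — Policy A: Z=1223, Policy B: Z=-199, Policy C: Z=3. Lowest is -199 (Policy B).

-199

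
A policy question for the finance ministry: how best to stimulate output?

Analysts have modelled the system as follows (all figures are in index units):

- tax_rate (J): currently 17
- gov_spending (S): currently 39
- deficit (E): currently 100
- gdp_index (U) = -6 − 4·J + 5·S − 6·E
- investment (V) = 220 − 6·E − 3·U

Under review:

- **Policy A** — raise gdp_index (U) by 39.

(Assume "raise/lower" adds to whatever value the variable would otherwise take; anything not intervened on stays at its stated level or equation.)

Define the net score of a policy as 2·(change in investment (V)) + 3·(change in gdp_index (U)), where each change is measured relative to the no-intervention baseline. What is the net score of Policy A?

-117

Baseline:
  J = 17
  S = 39
  E = 100
  U = -6 − 4·17 + 5·39 − 6·100 = -479
  V = 220 − 6·100 − 3·(-479) = 1057
Policy A (U + 39):
  J = 17
  S = 39
  E = 100
  U = -6 − 4·17 + 5·39 − 6·100 (+39 from intervention) = -440
  V = 220 − 6·100 − 3·(-440) = 940
ΔV = 940 − 1057 = -117; ΔU = -440 − (-479) = 39
Score = 2·(-117) + 3·39 = -117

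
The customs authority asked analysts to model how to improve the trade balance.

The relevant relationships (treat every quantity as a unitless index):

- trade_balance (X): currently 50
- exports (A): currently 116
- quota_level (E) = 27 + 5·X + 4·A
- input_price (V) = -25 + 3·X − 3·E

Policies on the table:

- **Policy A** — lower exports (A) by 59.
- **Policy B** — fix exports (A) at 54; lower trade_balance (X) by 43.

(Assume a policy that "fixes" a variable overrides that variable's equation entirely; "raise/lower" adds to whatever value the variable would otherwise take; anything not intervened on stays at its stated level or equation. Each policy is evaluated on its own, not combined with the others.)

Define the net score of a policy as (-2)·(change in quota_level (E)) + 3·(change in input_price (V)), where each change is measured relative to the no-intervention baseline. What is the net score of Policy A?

2596

Baseline:
  X = 50
  A = 116
  E = 27 + 5·50 + 4·116 = 741
  V = -25 + 3·50 − 3·741 = -2098
Policy A (A − 59):
  X = 50
  A = 116 − 59 = 57
  E = 27 + 5·50 + 4·57 = 505
  V = -25 + 3·50 − 3·505 = -1390
ΔE = 505 − 741 = -236; ΔV = -1390 − (-2098) = 708
Score = (-2)·(-236) + 3·708 = 2596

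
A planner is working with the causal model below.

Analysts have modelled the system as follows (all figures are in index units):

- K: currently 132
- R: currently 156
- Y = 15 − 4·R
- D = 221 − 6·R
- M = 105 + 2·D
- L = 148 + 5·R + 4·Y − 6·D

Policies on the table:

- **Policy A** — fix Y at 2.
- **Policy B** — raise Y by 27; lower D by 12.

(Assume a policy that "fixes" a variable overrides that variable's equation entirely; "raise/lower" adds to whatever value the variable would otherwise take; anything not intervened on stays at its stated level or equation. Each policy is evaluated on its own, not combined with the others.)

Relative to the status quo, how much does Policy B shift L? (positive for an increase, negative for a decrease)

180

Baseline:
  R = 156
  Y = 15 − 4·156 = -609
  D = 221 − 6·156 = -715
  L = 148 + 5·156 + 4·(-609) − 6·(-715) = 2782
Policy B (Y + 27, D − 12):
  R = 156
  Y = 15 − 4·156 (+27 from intervention) = -582
  D = 221 − 6·156 (−12 from intervention) = -727
  L = 148 + 5·156 + 4·(-582) − 6·(-727) = 2962
Change in L: 2962 − 2782 = 180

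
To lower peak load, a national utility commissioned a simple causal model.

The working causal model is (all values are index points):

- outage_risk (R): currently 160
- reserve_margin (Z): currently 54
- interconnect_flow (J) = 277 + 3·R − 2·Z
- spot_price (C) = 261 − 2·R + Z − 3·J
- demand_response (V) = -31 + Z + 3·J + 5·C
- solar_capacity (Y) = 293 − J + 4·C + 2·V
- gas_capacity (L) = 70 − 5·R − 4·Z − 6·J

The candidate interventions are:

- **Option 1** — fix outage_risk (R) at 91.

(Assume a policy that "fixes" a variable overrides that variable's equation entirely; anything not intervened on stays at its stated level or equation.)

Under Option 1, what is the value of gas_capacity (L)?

Option 1 (R := 91):
  R = 91
  Z = 54
  J = 277 + 3·91 − 2·54 = 442
  L = 70 − 5·91 − 4·54 − 6·442 = -3253

-3253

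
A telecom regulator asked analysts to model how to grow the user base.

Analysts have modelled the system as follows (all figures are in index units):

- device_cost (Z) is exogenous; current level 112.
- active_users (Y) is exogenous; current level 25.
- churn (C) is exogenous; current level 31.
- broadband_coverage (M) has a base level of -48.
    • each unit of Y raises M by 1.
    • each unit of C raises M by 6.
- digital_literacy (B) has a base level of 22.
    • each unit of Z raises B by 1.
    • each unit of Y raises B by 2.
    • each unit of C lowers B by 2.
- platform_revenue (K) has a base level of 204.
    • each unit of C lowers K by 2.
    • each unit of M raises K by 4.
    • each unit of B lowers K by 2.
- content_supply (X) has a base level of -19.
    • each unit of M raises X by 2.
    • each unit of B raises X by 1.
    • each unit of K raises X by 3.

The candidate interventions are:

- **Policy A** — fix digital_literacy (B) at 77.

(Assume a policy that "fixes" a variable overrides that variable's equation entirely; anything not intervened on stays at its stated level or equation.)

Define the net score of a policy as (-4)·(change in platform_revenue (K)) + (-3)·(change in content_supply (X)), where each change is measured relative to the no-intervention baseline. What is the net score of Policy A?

-1035

Baseline:
  Z = 112
  Y = 25
  C = 31
  M = -48 + 25 + 6·31 = 163
  B = 22 + 112 + 2·25 − 2·31 = 122
  K = 204 − 2·31 + 4·163 − 2·122 = 550
  X = -19 + 2·163 + 122 + 3·550 = 2079
Policy A (B := 77):
  Z = 112
  Y = 25
  C = 31
  M = -48 + 25 + 6·31 = 163
  B = 77
  K = 204 − 2·31 + 4·163 − 2·77 = 640
  X = -19 + 2·163 + 77 + 3·640 = 2304
ΔK = 640 − 550 = 90; ΔX = 2304 − 2079 = 225
Score = (-4)·90 + (-3)·225 = -1035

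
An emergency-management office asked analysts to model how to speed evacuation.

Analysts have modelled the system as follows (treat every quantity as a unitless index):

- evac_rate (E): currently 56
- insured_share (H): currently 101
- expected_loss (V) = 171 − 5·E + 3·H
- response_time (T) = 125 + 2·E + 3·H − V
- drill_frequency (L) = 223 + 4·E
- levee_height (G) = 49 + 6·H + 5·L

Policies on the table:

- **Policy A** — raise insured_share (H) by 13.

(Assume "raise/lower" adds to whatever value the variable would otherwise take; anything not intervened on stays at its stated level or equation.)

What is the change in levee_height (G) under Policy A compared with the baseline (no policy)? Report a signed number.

Baseline:
  E = 56
  H = 101
  L = 223 + 4·56 = 447
  G = 49 + 6·101 + 5·447 = 2890
Policy A (H + 13):
  E = 56
  H = 101 + 13 = 114
  L = 223 + 4·56 = 447
  G = 49 + 6·114 + 5·447 = 2968
Change in G: 2968 − 2890 = 78

78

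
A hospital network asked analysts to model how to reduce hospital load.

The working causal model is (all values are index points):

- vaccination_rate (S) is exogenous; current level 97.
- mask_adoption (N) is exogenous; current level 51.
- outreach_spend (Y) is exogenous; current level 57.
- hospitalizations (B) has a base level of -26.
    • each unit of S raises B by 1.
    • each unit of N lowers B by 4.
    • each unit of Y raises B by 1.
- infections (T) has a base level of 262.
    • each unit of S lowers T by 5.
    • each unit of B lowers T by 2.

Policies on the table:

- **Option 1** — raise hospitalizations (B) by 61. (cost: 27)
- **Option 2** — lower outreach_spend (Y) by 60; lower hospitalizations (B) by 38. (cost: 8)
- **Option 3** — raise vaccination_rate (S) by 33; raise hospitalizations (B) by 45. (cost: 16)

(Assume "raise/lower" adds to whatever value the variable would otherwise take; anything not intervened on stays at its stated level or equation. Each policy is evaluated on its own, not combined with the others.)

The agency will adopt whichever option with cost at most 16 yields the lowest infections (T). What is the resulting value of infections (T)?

Option 2 (Y − 60, B − 38):
  S = 97
  N = 51
  Y = 57 − 60 = -3
  B = -26 + 97 − 4·51 + (-3) (−38 from intervention) = -174
  T = 262 − 5·97 − 2·(-174) = 125
Option 3 (S + 33, B + 45):
  S = 97 + 33 = 130
  N = 51
  Y = 57
  B = -26 + 130 − 4·51 + 57 (+45 from intervention) = 2
  T = 262 − 5·130 − 2·2 = -392
Comparing — Option 2: T=125, Option 3: T=-392. Lowest is -392 (Option 3).

-392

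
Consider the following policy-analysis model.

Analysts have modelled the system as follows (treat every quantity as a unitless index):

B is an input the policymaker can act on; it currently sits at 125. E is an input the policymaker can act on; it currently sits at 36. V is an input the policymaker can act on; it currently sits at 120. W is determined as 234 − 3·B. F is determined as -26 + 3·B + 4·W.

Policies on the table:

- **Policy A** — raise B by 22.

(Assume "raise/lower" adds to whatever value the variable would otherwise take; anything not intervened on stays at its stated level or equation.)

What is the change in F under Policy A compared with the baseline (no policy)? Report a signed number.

Baseline:
  B = 125
  W = 234 − 3·125 = -141
  F = -26 + 3·125 + 4·(-141) = -215
Policy A (B + 22):
  B = 125 + 22 = 147
  W = 234 − 3·147 = -207
  F = -26 + 3·147 + 4·(-207) = -413
Change in F: -413 − (-215) = -198

-198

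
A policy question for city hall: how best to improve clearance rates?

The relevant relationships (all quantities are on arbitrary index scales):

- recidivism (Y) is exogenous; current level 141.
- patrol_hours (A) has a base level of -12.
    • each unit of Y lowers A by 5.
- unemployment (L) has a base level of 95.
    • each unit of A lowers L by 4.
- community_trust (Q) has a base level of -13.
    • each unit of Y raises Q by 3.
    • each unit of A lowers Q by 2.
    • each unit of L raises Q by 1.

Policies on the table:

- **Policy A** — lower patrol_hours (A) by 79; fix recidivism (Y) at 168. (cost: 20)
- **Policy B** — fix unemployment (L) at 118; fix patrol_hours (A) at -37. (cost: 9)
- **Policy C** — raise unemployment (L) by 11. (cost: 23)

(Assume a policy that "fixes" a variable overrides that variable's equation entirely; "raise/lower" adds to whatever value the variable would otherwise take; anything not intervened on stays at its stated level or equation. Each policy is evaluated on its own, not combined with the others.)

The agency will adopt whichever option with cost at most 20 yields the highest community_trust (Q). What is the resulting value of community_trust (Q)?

Policy A (A − 79, Y := 168):
  Y = 168
  A = -12 − 5·168 (−79 from intervention) = -931
  L = 95 − 4·(-931) = 3819
  Q = -13 + 3·168 − 2·(-931) + 3819 = 6172
Policy B (L := 118, A := -37):
  Y = 141
  A = -37
  L = 118
  Q = -13 + 3·141 − 2·(-37) + 118 = 602
Comparing — Policy A: Q=6172, Policy B: Q=602. Highest is 6172 (Policy A).

6172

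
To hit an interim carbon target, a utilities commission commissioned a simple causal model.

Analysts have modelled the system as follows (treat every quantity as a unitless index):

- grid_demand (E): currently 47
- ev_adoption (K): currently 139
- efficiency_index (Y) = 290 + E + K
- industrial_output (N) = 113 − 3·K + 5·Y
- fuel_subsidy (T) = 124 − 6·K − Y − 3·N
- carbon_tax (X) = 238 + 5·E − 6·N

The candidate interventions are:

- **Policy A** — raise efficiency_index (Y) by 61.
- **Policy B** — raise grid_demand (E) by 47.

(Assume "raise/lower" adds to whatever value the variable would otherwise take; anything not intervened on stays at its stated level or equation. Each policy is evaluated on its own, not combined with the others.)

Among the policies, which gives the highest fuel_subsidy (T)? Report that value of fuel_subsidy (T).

-8166

Policy A (Y + 61):
  E = 47
  K = 139
  Y = 290 + 47 + 139 (+61 from intervention) = 537
  N = 113 − 3·139 + 5·537 = 2381
  T = 124 − 6·139 − 537 − 3·2381 = -8390
Policy B (E + 47):
  E = 47 + 47 = 94
  K = 139
  Y = 290 + 94 + 139 = 523
  N = 113 − 3·139 + 5·523 = 2311
  T = 124 − 6·139 − 523 − 3·2311 = -8166
Comparing — Policy A: T=-8390, Policy B: T=-8166. Highest is -8166 (Policy B).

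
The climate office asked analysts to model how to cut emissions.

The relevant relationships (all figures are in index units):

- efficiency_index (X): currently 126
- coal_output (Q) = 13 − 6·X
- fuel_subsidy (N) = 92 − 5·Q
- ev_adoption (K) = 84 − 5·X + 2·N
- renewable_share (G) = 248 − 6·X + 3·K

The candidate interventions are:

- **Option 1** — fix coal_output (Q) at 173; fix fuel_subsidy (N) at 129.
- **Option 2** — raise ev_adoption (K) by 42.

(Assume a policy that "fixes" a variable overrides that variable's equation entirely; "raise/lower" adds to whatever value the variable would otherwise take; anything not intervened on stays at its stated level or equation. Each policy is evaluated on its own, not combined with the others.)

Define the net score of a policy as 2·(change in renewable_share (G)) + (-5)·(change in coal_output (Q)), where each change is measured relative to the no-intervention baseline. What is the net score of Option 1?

-48716

Baseline:
  X = 126
  Q = 13 − 6·126 = -743
  N = 92 − 5·(-743) = 3807
  K = 84 − 5·126 + 2·3807 = 7068
  G = 248 − 6·126 + 3·7068 = 20696
Option 1 (Q := 173, N := 129):
  X = 126
  Q = 173
  N = 129
  K = 84 − 5·126 + 2·129 = -288
  G = 248 − 6·126 + 3·(-288) = -1372
ΔG = -1372 − 20696 = -22068; ΔQ = 173 − (-743) = 916
Score = 2·(-22068) + (-5)·916 = -48716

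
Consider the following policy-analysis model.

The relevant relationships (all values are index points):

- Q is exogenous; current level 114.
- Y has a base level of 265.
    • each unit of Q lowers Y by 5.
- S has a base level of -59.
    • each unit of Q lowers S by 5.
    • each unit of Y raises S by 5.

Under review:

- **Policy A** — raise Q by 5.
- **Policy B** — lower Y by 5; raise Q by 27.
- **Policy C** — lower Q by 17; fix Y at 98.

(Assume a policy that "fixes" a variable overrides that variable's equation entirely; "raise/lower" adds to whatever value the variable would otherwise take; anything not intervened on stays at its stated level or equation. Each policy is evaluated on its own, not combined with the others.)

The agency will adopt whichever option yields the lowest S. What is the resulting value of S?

Policy A (Q + 5):
  Q = 114 + 5 = 119
  Y = 265 − 5·119 = -330
  S = -59 − 5·119 + 5·(-330) = -2304
Policy B (Y − 5, Q + 27):
  Q = 114 + 27 = 141
  Y = 265 − 5·141 (−5 from intervention) = -445
  S = -59 − 5·141 + 5·(-445) = -2989
Policy C (Q − 17, Y := 98):
  Q = 114 − 17 = 97
  Y = 98
  S = -59 − 5·97 + 5·98 = -54
Comparing — Policy A: S=-2304, Policy B: S=-2989, Policy C: S=-54. Lowest is -2989 (Policy B).

-2989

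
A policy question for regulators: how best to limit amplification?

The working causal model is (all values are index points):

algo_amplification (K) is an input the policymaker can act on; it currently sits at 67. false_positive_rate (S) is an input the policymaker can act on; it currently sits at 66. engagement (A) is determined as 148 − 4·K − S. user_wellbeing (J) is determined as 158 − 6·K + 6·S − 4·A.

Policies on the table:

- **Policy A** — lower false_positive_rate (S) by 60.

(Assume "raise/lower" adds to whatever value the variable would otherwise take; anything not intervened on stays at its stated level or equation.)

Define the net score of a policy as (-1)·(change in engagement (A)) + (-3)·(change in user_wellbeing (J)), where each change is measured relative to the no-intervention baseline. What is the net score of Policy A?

1740

Baseline:
  K = 67
  S = 66
  A = 148 − 4·67 − 66 = -186
  J = 158 − 6·67 + 6·66 − 4·(-186) = 896
Policy A (S − 60):
  K = 67
  S = 66 − 60 = 6
  A = 148 − 4·67 − 6 = -126
  J = 158 − 6·67 + 6·6 − 4·(-126) = 296
ΔA = -126 − (-186) = 60; ΔJ = 296 − 896 = -600
Score = (-1)·60 + (-3)·(-600) = 1740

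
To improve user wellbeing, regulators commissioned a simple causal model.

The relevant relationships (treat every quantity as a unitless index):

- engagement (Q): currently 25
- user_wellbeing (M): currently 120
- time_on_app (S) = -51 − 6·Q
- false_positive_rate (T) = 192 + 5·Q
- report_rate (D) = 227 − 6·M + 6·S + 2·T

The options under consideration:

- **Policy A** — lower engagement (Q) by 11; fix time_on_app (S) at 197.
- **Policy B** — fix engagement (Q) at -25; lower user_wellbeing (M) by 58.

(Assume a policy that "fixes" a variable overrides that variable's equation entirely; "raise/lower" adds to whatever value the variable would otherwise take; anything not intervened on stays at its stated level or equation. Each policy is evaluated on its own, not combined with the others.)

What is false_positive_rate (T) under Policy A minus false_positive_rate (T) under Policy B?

195

Policy A (Q − 11, S := 197):
  Q = 25 − 11 = 14
  T = 192 + 5·14 = 262
Policy B (Q := -25, M − 58):
  Q = -25
  T = 192 + 5·(-25) = 67
T: 262 − 67 = 195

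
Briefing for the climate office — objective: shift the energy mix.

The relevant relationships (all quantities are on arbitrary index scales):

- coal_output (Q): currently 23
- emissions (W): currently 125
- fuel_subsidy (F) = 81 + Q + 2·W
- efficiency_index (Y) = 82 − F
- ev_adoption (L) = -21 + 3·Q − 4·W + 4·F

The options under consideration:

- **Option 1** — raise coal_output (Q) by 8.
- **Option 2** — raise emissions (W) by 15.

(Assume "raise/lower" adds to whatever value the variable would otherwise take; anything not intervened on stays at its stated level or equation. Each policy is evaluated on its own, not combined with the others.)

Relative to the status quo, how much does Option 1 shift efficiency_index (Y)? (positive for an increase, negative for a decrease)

Baseline:
  Q = 23
  W = 125
  F = 81 + 23 + 2·125 = 354
  Y = 82 − 354 = -272
Option 1 (Q + 8):
  Q = 23 + 8 = 31
  W = 125
  F = 81 + 31 + 2·125 = 362
  Y = 82 − 362 = -280
Change in Y: -280 − (-272) = -8

-8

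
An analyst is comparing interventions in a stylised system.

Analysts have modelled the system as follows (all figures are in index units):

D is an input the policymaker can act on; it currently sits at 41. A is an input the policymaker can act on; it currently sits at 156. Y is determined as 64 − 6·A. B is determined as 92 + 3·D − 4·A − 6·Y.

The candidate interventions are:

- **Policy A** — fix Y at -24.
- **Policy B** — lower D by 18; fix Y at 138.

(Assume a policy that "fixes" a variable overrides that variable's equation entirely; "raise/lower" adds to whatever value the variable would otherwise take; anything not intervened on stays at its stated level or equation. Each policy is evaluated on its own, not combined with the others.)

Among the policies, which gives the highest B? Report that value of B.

Policy A (Y := -24):
  D = 41
  A = 156
  Y = -24
  B = 92 + 3·41 − 4·156 − 6·(-24) = -265
Policy B (D − 18, Y := 138):
  D = 41 − 18 = 23
  A = 156
  Y = 138
  B = 92 + 3·23 − 4·156 − 6·138 = -1291
Comparing — Policy A: B=-265, Policy B: B=-1291. Highest is -265 (Policy A).

-265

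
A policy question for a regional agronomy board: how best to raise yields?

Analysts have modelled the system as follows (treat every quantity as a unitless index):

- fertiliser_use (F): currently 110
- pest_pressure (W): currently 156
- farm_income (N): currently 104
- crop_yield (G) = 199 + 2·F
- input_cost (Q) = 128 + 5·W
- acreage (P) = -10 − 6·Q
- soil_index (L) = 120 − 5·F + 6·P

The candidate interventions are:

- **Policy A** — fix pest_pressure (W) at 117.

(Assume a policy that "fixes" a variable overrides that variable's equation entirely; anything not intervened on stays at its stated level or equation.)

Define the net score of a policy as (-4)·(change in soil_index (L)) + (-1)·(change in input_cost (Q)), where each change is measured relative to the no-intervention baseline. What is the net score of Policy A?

-27885

Baseline:
  F = 110
  W = 156
  Q = 128 + 5·156 = 908
  P = -10 − 6·908 = -5458
  L = 120 − 5·110 + 6·(-5458) = -33178
Policy A (W := 117):
  F = 110
  W = 117
  Q = 128 + 5·117 = 713
  P = -10 − 6·713 = -4288
  L = 120 − 5·110 + 6·(-4288) = -26158
ΔL = -26158 − (-33178) = 7020; ΔQ = 713 − 908 = -195
Score = (-4)·7020 + (-1)·(-195) = -27885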